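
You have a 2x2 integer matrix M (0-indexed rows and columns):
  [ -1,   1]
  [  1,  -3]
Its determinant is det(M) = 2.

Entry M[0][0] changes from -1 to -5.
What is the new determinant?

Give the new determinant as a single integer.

Answer: 14

Derivation:
det is linear in row 0: changing M[0][0] by delta changes det by delta * cofactor(0,0).
Cofactor C_00 = (-1)^(0+0) * minor(0,0) = -3
Entry delta = -5 - -1 = -4
Det delta = -4 * -3 = 12
New det = 2 + 12 = 14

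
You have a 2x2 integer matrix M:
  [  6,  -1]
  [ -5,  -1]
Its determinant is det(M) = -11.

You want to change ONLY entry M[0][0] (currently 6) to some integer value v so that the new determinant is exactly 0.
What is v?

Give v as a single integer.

det is linear in entry M[0][0]: det = old_det + (v - 6) * C_00
Cofactor C_00 = -1
Want det = 0: -11 + (v - 6) * -1 = 0
  (v - 6) = 11 / -1 = -11
  v = 6 + (-11) = -5

Answer: -5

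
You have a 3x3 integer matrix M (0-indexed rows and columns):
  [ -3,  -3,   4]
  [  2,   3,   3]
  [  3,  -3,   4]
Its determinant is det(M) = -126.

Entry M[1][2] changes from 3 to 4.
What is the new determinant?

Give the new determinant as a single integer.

det is linear in row 1: changing M[1][2] by delta changes det by delta * cofactor(1,2).
Cofactor C_12 = (-1)^(1+2) * minor(1,2) = -18
Entry delta = 4 - 3 = 1
Det delta = 1 * -18 = -18
New det = -126 + -18 = -144

Answer: -144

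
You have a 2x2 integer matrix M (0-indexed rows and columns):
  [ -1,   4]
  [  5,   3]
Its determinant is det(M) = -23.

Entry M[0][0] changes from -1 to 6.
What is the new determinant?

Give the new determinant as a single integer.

Answer: -2

Derivation:
det is linear in row 0: changing M[0][0] by delta changes det by delta * cofactor(0,0).
Cofactor C_00 = (-1)^(0+0) * minor(0,0) = 3
Entry delta = 6 - -1 = 7
Det delta = 7 * 3 = 21
New det = -23 + 21 = -2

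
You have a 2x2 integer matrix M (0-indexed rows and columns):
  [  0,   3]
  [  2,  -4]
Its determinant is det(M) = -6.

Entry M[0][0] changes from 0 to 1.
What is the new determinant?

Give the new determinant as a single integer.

Answer: -10

Derivation:
det is linear in row 0: changing M[0][0] by delta changes det by delta * cofactor(0,0).
Cofactor C_00 = (-1)^(0+0) * minor(0,0) = -4
Entry delta = 1 - 0 = 1
Det delta = 1 * -4 = -4
New det = -6 + -4 = -10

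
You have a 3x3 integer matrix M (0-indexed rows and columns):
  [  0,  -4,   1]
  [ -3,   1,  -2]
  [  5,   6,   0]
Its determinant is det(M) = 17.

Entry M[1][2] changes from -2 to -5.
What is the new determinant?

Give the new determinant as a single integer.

det is linear in row 1: changing M[1][2] by delta changes det by delta * cofactor(1,2).
Cofactor C_12 = (-1)^(1+2) * minor(1,2) = -20
Entry delta = -5 - -2 = -3
Det delta = -3 * -20 = 60
New det = 17 + 60 = 77

Answer: 77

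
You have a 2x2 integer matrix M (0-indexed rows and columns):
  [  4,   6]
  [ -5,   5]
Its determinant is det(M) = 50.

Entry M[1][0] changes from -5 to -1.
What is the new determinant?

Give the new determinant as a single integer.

Answer: 26

Derivation:
det is linear in row 1: changing M[1][0] by delta changes det by delta * cofactor(1,0).
Cofactor C_10 = (-1)^(1+0) * minor(1,0) = -6
Entry delta = -1 - -5 = 4
Det delta = 4 * -6 = -24
New det = 50 + -24 = 26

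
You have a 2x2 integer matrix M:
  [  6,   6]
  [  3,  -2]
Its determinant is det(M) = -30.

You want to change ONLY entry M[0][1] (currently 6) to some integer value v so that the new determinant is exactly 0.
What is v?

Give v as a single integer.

Answer: -4

Derivation:
det is linear in entry M[0][1]: det = old_det + (v - 6) * C_01
Cofactor C_01 = -3
Want det = 0: -30 + (v - 6) * -3 = 0
  (v - 6) = 30 / -3 = -10
  v = 6 + (-10) = -4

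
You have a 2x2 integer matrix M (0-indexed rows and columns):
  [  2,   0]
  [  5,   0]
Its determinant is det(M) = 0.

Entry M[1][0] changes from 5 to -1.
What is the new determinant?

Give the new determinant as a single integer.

Answer: 0

Derivation:
det is linear in row 1: changing M[1][0] by delta changes det by delta * cofactor(1,0).
Cofactor C_10 = (-1)^(1+0) * minor(1,0) = 0
Entry delta = -1 - 5 = -6
Det delta = -6 * 0 = 0
New det = 0 + 0 = 0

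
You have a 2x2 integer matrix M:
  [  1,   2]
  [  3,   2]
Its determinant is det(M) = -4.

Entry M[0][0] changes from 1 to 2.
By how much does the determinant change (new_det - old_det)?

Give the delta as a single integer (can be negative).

Answer: 2

Derivation:
Cofactor C_00 = 2
Entry delta = 2 - 1 = 1
Det delta = entry_delta * cofactor = 1 * 2 = 2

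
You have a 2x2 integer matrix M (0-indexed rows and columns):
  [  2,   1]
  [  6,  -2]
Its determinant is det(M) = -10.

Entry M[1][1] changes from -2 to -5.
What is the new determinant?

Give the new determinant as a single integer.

det is linear in row 1: changing M[1][1] by delta changes det by delta * cofactor(1,1).
Cofactor C_11 = (-1)^(1+1) * minor(1,1) = 2
Entry delta = -5 - -2 = -3
Det delta = -3 * 2 = -6
New det = -10 + -6 = -16

Answer: -16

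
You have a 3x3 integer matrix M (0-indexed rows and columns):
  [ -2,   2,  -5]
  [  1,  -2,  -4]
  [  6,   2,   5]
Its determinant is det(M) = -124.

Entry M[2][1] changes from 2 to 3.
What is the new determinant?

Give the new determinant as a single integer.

Answer: -137

Derivation:
det is linear in row 2: changing M[2][1] by delta changes det by delta * cofactor(2,1).
Cofactor C_21 = (-1)^(2+1) * minor(2,1) = -13
Entry delta = 3 - 2 = 1
Det delta = 1 * -13 = -13
New det = -124 + -13 = -137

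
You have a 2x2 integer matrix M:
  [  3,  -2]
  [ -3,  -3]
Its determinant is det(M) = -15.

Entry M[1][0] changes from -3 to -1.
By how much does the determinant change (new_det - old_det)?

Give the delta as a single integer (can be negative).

Answer: 4

Derivation:
Cofactor C_10 = 2
Entry delta = -1 - -3 = 2
Det delta = entry_delta * cofactor = 2 * 2 = 4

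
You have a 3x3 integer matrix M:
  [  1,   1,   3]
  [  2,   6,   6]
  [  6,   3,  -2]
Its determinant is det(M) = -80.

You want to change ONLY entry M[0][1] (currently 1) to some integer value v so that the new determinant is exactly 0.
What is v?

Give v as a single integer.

Answer: 3

Derivation:
det is linear in entry M[0][1]: det = old_det + (v - 1) * C_01
Cofactor C_01 = 40
Want det = 0: -80 + (v - 1) * 40 = 0
  (v - 1) = 80 / 40 = 2
  v = 1 + (2) = 3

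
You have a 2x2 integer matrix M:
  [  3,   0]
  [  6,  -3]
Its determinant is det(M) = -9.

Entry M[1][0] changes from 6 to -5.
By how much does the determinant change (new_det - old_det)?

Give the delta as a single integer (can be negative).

Answer: 0

Derivation:
Cofactor C_10 = 0
Entry delta = -5 - 6 = -11
Det delta = entry_delta * cofactor = -11 * 0 = 0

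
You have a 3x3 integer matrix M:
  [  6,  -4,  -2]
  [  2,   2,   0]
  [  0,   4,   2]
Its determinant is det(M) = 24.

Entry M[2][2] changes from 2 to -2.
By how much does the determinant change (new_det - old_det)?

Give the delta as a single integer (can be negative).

Answer: -80

Derivation:
Cofactor C_22 = 20
Entry delta = -2 - 2 = -4
Det delta = entry_delta * cofactor = -4 * 20 = -80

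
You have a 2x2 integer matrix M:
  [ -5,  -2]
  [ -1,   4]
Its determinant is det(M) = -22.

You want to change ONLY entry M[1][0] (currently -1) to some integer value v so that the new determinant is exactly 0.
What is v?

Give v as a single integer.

det is linear in entry M[1][0]: det = old_det + (v - -1) * C_10
Cofactor C_10 = 2
Want det = 0: -22 + (v - -1) * 2 = 0
  (v - -1) = 22 / 2 = 11
  v = -1 + (11) = 10

Answer: 10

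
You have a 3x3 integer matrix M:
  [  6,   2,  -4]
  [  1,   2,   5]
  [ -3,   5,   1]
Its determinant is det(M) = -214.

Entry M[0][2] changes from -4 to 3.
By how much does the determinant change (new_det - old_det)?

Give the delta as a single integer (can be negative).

Answer: 77

Derivation:
Cofactor C_02 = 11
Entry delta = 3 - -4 = 7
Det delta = entry_delta * cofactor = 7 * 11 = 77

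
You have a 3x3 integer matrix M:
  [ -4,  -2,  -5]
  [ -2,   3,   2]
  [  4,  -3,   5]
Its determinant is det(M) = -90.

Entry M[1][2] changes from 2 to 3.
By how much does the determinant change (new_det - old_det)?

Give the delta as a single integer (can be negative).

Answer: -20

Derivation:
Cofactor C_12 = -20
Entry delta = 3 - 2 = 1
Det delta = entry_delta * cofactor = 1 * -20 = -20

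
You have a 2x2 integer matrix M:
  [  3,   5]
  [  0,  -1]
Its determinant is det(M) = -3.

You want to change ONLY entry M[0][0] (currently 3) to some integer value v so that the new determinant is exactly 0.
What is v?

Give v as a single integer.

det is linear in entry M[0][0]: det = old_det + (v - 3) * C_00
Cofactor C_00 = -1
Want det = 0: -3 + (v - 3) * -1 = 0
  (v - 3) = 3 / -1 = -3
  v = 3 + (-3) = 0

Answer: 0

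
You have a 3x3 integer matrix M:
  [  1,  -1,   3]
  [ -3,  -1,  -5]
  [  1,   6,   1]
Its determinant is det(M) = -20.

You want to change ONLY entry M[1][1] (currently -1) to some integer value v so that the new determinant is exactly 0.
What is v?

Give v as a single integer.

Answer: -11

Derivation:
det is linear in entry M[1][1]: det = old_det + (v - -1) * C_11
Cofactor C_11 = -2
Want det = 0: -20 + (v - -1) * -2 = 0
  (v - -1) = 20 / -2 = -10
  v = -1 + (-10) = -11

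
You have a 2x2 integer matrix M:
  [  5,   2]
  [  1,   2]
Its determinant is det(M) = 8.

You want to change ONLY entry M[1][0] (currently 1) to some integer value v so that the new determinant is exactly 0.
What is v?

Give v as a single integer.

Answer: 5

Derivation:
det is linear in entry M[1][0]: det = old_det + (v - 1) * C_10
Cofactor C_10 = -2
Want det = 0: 8 + (v - 1) * -2 = 0
  (v - 1) = -8 / -2 = 4
  v = 1 + (4) = 5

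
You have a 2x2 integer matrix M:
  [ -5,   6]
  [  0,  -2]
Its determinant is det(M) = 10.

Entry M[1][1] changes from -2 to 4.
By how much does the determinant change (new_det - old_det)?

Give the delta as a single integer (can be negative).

Answer: -30

Derivation:
Cofactor C_11 = -5
Entry delta = 4 - -2 = 6
Det delta = entry_delta * cofactor = 6 * -5 = -30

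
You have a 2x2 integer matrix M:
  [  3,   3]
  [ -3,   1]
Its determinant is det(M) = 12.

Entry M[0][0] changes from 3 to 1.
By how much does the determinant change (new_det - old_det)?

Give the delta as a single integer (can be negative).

Cofactor C_00 = 1
Entry delta = 1 - 3 = -2
Det delta = entry_delta * cofactor = -2 * 1 = -2

Answer: -2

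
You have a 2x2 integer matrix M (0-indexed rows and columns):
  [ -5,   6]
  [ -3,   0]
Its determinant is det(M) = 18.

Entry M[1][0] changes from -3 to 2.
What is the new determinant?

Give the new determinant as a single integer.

det is linear in row 1: changing M[1][0] by delta changes det by delta * cofactor(1,0).
Cofactor C_10 = (-1)^(1+0) * minor(1,0) = -6
Entry delta = 2 - -3 = 5
Det delta = 5 * -6 = -30
New det = 18 + -30 = -12

Answer: -12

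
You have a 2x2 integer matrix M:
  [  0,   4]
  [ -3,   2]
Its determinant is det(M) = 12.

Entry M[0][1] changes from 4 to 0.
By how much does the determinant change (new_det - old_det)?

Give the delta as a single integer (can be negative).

Cofactor C_01 = 3
Entry delta = 0 - 4 = -4
Det delta = entry_delta * cofactor = -4 * 3 = -12

Answer: -12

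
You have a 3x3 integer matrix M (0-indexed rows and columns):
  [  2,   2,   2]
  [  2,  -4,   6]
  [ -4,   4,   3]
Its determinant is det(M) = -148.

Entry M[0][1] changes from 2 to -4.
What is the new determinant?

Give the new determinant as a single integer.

det is linear in row 0: changing M[0][1] by delta changes det by delta * cofactor(0,1).
Cofactor C_01 = (-1)^(0+1) * minor(0,1) = -30
Entry delta = -4 - 2 = -6
Det delta = -6 * -30 = 180
New det = -148 + 180 = 32

Answer: 32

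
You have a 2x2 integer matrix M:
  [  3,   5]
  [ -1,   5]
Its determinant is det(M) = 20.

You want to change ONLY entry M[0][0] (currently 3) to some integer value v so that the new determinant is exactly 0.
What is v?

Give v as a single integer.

Answer: -1

Derivation:
det is linear in entry M[0][0]: det = old_det + (v - 3) * C_00
Cofactor C_00 = 5
Want det = 0: 20 + (v - 3) * 5 = 0
  (v - 3) = -20 / 5 = -4
  v = 3 + (-4) = -1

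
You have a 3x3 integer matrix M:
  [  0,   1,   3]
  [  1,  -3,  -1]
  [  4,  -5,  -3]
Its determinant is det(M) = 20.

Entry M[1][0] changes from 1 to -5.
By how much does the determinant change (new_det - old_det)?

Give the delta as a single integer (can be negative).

Cofactor C_10 = -12
Entry delta = -5 - 1 = -6
Det delta = entry_delta * cofactor = -6 * -12 = 72

Answer: 72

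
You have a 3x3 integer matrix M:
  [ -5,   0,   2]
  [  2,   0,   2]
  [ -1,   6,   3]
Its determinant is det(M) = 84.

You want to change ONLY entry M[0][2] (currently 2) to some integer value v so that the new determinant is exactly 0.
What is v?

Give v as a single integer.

Answer: -5

Derivation:
det is linear in entry M[0][2]: det = old_det + (v - 2) * C_02
Cofactor C_02 = 12
Want det = 0: 84 + (v - 2) * 12 = 0
  (v - 2) = -84 / 12 = -7
  v = 2 + (-7) = -5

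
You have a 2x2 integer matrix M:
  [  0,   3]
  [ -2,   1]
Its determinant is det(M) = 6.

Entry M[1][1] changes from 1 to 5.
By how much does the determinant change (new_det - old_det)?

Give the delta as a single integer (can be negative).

Answer: 0

Derivation:
Cofactor C_11 = 0
Entry delta = 5 - 1 = 4
Det delta = entry_delta * cofactor = 4 * 0 = 0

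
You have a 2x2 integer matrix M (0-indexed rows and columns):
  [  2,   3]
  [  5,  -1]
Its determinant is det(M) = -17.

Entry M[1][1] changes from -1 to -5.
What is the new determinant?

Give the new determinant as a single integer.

Answer: -25

Derivation:
det is linear in row 1: changing M[1][1] by delta changes det by delta * cofactor(1,1).
Cofactor C_11 = (-1)^(1+1) * minor(1,1) = 2
Entry delta = -5 - -1 = -4
Det delta = -4 * 2 = -8
New det = -17 + -8 = -25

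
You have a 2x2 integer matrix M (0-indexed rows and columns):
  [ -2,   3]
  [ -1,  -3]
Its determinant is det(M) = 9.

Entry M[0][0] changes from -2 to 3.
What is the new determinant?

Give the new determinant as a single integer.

Answer: -6

Derivation:
det is linear in row 0: changing M[0][0] by delta changes det by delta * cofactor(0,0).
Cofactor C_00 = (-1)^(0+0) * minor(0,0) = -3
Entry delta = 3 - -2 = 5
Det delta = 5 * -3 = -15
New det = 9 + -15 = -6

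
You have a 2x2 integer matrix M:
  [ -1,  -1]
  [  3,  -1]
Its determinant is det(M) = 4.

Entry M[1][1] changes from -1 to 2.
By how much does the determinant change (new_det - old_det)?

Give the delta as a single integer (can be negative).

Cofactor C_11 = -1
Entry delta = 2 - -1 = 3
Det delta = entry_delta * cofactor = 3 * -1 = -3

Answer: -3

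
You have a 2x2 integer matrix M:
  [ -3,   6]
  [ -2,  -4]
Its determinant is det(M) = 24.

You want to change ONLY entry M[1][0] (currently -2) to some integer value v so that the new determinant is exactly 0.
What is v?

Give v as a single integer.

Answer: 2

Derivation:
det is linear in entry M[1][0]: det = old_det + (v - -2) * C_10
Cofactor C_10 = -6
Want det = 0: 24 + (v - -2) * -6 = 0
  (v - -2) = -24 / -6 = 4
  v = -2 + (4) = 2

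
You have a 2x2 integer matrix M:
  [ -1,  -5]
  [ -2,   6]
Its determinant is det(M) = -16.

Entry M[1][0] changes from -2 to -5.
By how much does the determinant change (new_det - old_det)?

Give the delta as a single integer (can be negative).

Cofactor C_10 = 5
Entry delta = -5 - -2 = -3
Det delta = entry_delta * cofactor = -3 * 5 = -15

Answer: -15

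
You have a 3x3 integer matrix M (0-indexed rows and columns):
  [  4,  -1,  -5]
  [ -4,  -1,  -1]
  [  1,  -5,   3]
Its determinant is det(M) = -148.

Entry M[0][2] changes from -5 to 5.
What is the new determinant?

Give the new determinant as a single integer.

Answer: 62

Derivation:
det is linear in row 0: changing M[0][2] by delta changes det by delta * cofactor(0,2).
Cofactor C_02 = (-1)^(0+2) * minor(0,2) = 21
Entry delta = 5 - -5 = 10
Det delta = 10 * 21 = 210
New det = -148 + 210 = 62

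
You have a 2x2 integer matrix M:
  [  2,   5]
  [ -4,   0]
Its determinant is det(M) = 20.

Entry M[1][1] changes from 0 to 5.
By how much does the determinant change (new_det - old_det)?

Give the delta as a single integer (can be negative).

Cofactor C_11 = 2
Entry delta = 5 - 0 = 5
Det delta = entry_delta * cofactor = 5 * 2 = 10

Answer: 10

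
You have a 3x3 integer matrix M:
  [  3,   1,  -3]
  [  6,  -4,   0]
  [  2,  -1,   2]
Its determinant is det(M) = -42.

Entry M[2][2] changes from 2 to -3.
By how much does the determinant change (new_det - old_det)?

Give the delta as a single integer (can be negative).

Cofactor C_22 = -18
Entry delta = -3 - 2 = -5
Det delta = entry_delta * cofactor = -5 * -18 = 90

Answer: 90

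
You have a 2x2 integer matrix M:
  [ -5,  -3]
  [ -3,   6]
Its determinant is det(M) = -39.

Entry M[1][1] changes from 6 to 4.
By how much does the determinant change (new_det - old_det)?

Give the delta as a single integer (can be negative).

Cofactor C_11 = -5
Entry delta = 4 - 6 = -2
Det delta = entry_delta * cofactor = -2 * -5 = 10

Answer: 10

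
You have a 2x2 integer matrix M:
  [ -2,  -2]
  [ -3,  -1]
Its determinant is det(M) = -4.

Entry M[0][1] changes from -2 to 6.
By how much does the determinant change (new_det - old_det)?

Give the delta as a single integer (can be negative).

Answer: 24

Derivation:
Cofactor C_01 = 3
Entry delta = 6 - -2 = 8
Det delta = entry_delta * cofactor = 8 * 3 = 24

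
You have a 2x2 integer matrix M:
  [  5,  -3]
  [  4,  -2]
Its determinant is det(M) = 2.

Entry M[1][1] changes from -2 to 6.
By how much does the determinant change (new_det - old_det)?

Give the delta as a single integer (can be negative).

Cofactor C_11 = 5
Entry delta = 6 - -2 = 8
Det delta = entry_delta * cofactor = 8 * 5 = 40

Answer: 40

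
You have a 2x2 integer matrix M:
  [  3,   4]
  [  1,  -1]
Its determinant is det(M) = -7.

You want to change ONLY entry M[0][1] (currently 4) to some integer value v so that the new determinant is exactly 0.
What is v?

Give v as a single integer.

Answer: -3

Derivation:
det is linear in entry M[0][1]: det = old_det + (v - 4) * C_01
Cofactor C_01 = -1
Want det = 0: -7 + (v - 4) * -1 = 0
  (v - 4) = 7 / -1 = -7
  v = 4 + (-7) = -3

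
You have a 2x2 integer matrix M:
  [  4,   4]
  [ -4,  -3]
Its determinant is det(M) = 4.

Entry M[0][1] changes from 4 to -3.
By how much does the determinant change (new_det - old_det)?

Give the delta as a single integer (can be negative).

Answer: -28

Derivation:
Cofactor C_01 = 4
Entry delta = -3 - 4 = -7
Det delta = entry_delta * cofactor = -7 * 4 = -28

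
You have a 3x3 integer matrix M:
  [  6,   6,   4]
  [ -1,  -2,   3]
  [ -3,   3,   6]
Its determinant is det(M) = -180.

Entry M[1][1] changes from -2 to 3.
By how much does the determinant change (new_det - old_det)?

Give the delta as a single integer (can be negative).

Answer: 240

Derivation:
Cofactor C_11 = 48
Entry delta = 3 - -2 = 5
Det delta = entry_delta * cofactor = 5 * 48 = 240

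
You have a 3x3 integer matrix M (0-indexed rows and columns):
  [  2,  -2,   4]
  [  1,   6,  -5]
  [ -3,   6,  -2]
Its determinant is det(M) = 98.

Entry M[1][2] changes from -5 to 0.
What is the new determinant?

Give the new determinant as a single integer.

det is linear in row 1: changing M[1][2] by delta changes det by delta * cofactor(1,2).
Cofactor C_12 = (-1)^(1+2) * minor(1,2) = -6
Entry delta = 0 - -5 = 5
Det delta = 5 * -6 = -30
New det = 98 + -30 = 68

Answer: 68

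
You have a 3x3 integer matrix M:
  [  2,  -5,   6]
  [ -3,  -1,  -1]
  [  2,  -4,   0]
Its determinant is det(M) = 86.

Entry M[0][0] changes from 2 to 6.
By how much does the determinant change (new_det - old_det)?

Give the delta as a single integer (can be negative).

Cofactor C_00 = -4
Entry delta = 6 - 2 = 4
Det delta = entry_delta * cofactor = 4 * -4 = -16

Answer: -16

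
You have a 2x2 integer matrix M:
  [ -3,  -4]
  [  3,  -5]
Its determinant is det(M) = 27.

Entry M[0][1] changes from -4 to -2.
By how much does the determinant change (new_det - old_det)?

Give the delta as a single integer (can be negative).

Cofactor C_01 = -3
Entry delta = -2 - -4 = 2
Det delta = entry_delta * cofactor = 2 * -3 = -6

Answer: -6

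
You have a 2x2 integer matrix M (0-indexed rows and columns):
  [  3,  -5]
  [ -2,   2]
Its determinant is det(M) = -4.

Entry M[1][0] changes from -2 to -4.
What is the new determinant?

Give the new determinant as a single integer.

det is linear in row 1: changing M[1][0] by delta changes det by delta * cofactor(1,0).
Cofactor C_10 = (-1)^(1+0) * minor(1,0) = 5
Entry delta = -4 - -2 = -2
Det delta = -2 * 5 = -10
New det = -4 + -10 = -14

Answer: -14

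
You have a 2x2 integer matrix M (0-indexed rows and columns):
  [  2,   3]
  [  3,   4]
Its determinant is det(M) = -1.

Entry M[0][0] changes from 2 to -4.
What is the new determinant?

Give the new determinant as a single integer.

Answer: -25

Derivation:
det is linear in row 0: changing M[0][0] by delta changes det by delta * cofactor(0,0).
Cofactor C_00 = (-1)^(0+0) * minor(0,0) = 4
Entry delta = -4 - 2 = -6
Det delta = -6 * 4 = -24
New det = -1 + -24 = -25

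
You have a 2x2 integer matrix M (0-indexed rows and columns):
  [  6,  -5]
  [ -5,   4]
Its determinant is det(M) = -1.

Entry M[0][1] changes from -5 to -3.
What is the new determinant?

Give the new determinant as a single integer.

Answer: 9

Derivation:
det is linear in row 0: changing M[0][1] by delta changes det by delta * cofactor(0,1).
Cofactor C_01 = (-1)^(0+1) * minor(0,1) = 5
Entry delta = -3 - -5 = 2
Det delta = 2 * 5 = 10
New det = -1 + 10 = 9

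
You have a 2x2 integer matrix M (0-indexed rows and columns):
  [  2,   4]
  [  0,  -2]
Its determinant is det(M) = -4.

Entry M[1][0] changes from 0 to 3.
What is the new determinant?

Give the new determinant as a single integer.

det is linear in row 1: changing M[1][0] by delta changes det by delta * cofactor(1,0).
Cofactor C_10 = (-1)^(1+0) * minor(1,0) = -4
Entry delta = 3 - 0 = 3
Det delta = 3 * -4 = -12
New det = -4 + -12 = -16

Answer: -16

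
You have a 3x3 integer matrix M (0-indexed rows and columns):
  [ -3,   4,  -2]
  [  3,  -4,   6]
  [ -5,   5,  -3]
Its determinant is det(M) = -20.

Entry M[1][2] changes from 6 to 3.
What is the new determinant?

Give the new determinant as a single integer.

det is linear in row 1: changing M[1][2] by delta changes det by delta * cofactor(1,2).
Cofactor C_12 = (-1)^(1+2) * minor(1,2) = -5
Entry delta = 3 - 6 = -3
Det delta = -3 * -5 = 15
New det = -20 + 15 = -5

Answer: -5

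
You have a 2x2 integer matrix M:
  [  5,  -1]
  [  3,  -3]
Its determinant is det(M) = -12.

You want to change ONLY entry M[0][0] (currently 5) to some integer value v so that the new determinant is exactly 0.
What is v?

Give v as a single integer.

det is linear in entry M[0][0]: det = old_det + (v - 5) * C_00
Cofactor C_00 = -3
Want det = 0: -12 + (v - 5) * -3 = 0
  (v - 5) = 12 / -3 = -4
  v = 5 + (-4) = 1

Answer: 1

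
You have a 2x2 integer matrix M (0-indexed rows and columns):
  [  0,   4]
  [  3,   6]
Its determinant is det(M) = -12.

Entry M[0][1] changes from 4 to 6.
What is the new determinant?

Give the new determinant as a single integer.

det is linear in row 0: changing M[0][1] by delta changes det by delta * cofactor(0,1).
Cofactor C_01 = (-1)^(0+1) * minor(0,1) = -3
Entry delta = 6 - 4 = 2
Det delta = 2 * -3 = -6
New det = -12 + -6 = -18

Answer: -18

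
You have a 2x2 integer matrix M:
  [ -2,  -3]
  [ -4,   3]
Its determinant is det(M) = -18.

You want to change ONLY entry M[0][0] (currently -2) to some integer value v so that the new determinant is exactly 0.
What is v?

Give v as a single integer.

Answer: 4

Derivation:
det is linear in entry M[0][0]: det = old_det + (v - -2) * C_00
Cofactor C_00 = 3
Want det = 0: -18 + (v - -2) * 3 = 0
  (v - -2) = 18 / 3 = 6
  v = -2 + (6) = 4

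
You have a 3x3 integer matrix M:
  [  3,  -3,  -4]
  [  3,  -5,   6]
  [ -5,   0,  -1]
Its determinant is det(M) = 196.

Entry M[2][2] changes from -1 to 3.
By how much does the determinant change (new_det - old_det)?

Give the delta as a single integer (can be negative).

Answer: -24

Derivation:
Cofactor C_22 = -6
Entry delta = 3 - -1 = 4
Det delta = entry_delta * cofactor = 4 * -6 = -24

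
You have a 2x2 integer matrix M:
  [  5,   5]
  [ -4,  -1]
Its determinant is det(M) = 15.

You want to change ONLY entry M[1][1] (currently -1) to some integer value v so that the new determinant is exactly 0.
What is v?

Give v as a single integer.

det is linear in entry M[1][1]: det = old_det + (v - -1) * C_11
Cofactor C_11 = 5
Want det = 0: 15 + (v - -1) * 5 = 0
  (v - -1) = -15 / 5 = -3
  v = -1 + (-3) = -4

Answer: -4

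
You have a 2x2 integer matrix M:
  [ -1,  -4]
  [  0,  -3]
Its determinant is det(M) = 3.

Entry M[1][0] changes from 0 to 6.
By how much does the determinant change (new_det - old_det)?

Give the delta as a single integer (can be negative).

Answer: 24

Derivation:
Cofactor C_10 = 4
Entry delta = 6 - 0 = 6
Det delta = entry_delta * cofactor = 6 * 4 = 24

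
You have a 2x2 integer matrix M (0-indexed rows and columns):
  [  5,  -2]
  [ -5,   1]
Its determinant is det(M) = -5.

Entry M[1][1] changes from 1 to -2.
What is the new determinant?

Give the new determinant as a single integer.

Answer: -20

Derivation:
det is linear in row 1: changing M[1][1] by delta changes det by delta * cofactor(1,1).
Cofactor C_11 = (-1)^(1+1) * minor(1,1) = 5
Entry delta = -2 - 1 = -3
Det delta = -3 * 5 = -15
New det = -5 + -15 = -20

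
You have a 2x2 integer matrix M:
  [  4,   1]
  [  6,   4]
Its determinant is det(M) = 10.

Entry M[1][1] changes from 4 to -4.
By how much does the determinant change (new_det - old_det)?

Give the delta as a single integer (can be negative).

Answer: -32

Derivation:
Cofactor C_11 = 4
Entry delta = -4 - 4 = -8
Det delta = entry_delta * cofactor = -8 * 4 = -32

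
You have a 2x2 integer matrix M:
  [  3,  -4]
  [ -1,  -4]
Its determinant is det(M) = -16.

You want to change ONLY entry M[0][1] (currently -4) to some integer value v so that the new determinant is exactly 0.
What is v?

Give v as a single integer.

Answer: 12

Derivation:
det is linear in entry M[0][1]: det = old_det + (v - -4) * C_01
Cofactor C_01 = 1
Want det = 0: -16 + (v - -4) * 1 = 0
  (v - -4) = 16 / 1 = 16
  v = -4 + (16) = 12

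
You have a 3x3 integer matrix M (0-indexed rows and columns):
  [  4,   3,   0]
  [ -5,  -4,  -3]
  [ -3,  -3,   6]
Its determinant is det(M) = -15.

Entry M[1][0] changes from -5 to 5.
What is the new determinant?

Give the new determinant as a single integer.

Answer: -195

Derivation:
det is linear in row 1: changing M[1][0] by delta changes det by delta * cofactor(1,0).
Cofactor C_10 = (-1)^(1+0) * minor(1,0) = -18
Entry delta = 5 - -5 = 10
Det delta = 10 * -18 = -180
New det = -15 + -180 = -195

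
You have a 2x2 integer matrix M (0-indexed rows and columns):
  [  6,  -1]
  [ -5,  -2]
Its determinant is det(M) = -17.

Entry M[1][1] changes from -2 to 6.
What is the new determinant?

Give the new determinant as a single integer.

det is linear in row 1: changing M[1][1] by delta changes det by delta * cofactor(1,1).
Cofactor C_11 = (-1)^(1+1) * minor(1,1) = 6
Entry delta = 6 - -2 = 8
Det delta = 8 * 6 = 48
New det = -17 + 48 = 31

Answer: 31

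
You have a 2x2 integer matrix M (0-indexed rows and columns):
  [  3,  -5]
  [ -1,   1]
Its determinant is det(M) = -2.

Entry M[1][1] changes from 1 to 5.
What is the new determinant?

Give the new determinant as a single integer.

det is linear in row 1: changing M[1][1] by delta changes det by delta * cofactor(1,1).
Cofactor C_11 = (-1)^(1+1) * minor(1,1) = 3
Entry delta = 5 - 1 = 4
Det delta = 4 * 3 = 12
New det = -2 + 12 = 10

Answer: 10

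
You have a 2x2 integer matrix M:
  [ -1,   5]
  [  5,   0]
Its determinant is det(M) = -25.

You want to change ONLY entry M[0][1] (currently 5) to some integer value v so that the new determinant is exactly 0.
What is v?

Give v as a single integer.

Answer: 0

Derivation:
det is linear in entry M[0][1]: det = old_det + (v - 5) * C_01
Cofactor C_01 = -5
Want det = 0: -25 + (v - 5) * -5 = 0
  (v - 5) = 25 / -5 = -5
  v = 5 + (-5) = 0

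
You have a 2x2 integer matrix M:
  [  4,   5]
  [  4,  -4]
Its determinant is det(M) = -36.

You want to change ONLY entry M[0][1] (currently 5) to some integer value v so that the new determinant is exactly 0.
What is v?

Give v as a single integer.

det is linear in entry M[0][1]: det = old_det + (v - 5) * C_01
Cofactor C_01 = -4
Want det = 0: -36 + (v - 5) * -4 = 0
  (v - 5) = 36 / -4 = -9
  v = 5 + (-9) = -4

Answer: -4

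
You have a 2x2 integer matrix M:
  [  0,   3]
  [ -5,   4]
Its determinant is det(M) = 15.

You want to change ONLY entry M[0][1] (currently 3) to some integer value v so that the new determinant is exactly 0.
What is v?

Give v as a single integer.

Answer: 0

Derivation:
det is linear in entry M[0][1]: det = old_det + (v - 3) * C_01
Cofactor C_01 = 5
Want det = 0: 15 + (v - 3) * 5 = 0
  (v - 3) = -15 / 5 = -3
  v = 3 + (-3) = 0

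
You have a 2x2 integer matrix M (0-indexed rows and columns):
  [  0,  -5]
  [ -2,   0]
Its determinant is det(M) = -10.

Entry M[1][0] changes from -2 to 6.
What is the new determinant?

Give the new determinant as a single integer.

Answer: 30

Derivation:
det is linear in row 1: changing M[1][0] by delta changes det by delta * cofactor(1,0).
Cofactor C_10 = (-1)^(1+0) * minor(1,0) = 5
Entry delta = 6 - -2 = 8
Det delta = 8 * 5 = 40
New det = -10 + 40 = 30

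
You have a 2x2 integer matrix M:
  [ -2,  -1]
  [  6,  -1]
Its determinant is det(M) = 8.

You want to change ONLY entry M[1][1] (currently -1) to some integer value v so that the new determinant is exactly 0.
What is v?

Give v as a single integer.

Answer: 3

Derivation:
det is linear in entry M[1][1]: det = old_det + (v - -1) * C_11
Cofactor C_11 = -2
Want det = 0: 8 + (v - -1) * -2 = 0
  (v - -1) = -8 / -2 = 4
  v = -1 + (4) = 3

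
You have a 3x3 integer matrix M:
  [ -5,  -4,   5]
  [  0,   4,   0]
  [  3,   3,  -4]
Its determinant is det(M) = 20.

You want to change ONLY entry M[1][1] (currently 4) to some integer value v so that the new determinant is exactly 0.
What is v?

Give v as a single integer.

det is linear in entry M[1][1]: det = old_det + (v - 4) * C_11
Cofactor C_11 = 5
Want det = 0: 20 + (v - 4) * 5 = 0
  (v - 4) = -20 / 5 = -4
  v = 4 + (-4) = 0

Answer: 0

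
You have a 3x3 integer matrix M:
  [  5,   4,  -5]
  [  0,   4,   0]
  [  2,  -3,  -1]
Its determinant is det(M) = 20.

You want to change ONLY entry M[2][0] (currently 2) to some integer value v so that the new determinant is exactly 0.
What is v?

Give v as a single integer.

Answer: 1

Derivation:
det is linear in entry M[2][0]: det = old_det + (v - 2) * C_20
Cofactor C_20 = 20
Want det = 0: 20 + (v - 2) * 20 = 0
  (v - 2) = -20 / 20 = -1
  v = 2 + (-1) = 1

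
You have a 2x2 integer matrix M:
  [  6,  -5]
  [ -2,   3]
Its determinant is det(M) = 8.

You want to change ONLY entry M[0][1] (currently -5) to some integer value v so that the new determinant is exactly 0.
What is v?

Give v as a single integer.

det is linear in entry M[0][1]: det = old_det + (v - -5) * C_01
Cofactor C_01 = 2
Want det = 0: 8 + (v - -5) * 2 = 0
  (v - -5) = -8 / 2 = -4
  v = -5 + (-4) = -9

Answer: -9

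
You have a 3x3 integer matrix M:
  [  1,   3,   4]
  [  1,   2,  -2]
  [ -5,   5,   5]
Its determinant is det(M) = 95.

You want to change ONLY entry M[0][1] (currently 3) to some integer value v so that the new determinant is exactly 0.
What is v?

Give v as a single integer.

Answer: -16

Derivation:
det is linear in entry M[0][1]: det = old_det + (v - 3) * C_01
Cofactor C_01 = 5
Want det = 0: 95 + (v - 3) * 5 = 0
  (v - 3) = -95 / 5 = -19
  v = 3 + (-19) = -16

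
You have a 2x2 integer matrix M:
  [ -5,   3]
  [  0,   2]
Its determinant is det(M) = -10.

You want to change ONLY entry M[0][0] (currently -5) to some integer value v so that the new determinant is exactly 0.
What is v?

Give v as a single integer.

Answer: 0

Derivation:
det is linear in entry M[0][0]: det = old_det + (v - -5) * C_00
Cofactor C_00 = 2
Want det = 0: -10 + (v - -5) * 2 = 0
  (v - -5) = 10 / 2 = 5
  v = -5 + (5) = 0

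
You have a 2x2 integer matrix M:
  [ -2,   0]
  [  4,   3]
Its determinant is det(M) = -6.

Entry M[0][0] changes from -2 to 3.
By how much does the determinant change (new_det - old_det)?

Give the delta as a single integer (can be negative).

Cofactor C_00 = 3
Entry delta = 3 - -2 = 5
Det delta = entry_delta * cofactor = 5 * 3 = 15

Answer: 15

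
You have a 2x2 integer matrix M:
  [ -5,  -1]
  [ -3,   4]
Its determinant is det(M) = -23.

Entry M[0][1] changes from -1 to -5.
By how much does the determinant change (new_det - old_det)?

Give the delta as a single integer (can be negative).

Cofactor C_01 = 3
Entry delta = -5 - -1 = -4
Det delta = entry_delta * cofactor = -4 * 3 = -12

Answer: -12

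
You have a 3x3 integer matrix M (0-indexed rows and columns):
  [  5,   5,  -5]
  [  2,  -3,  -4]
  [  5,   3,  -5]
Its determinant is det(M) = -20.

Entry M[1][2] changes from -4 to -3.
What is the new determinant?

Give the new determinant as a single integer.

det is linear in row 1: changing M[1][2] by delta changes det by delta * cofactor(1,2).
Cofactor C_12 = (-1)^(1+2) * minor(1,2) = 10
Entry delta = -3 - -4 = 1
Det delta = 1 * 10 = 10
New det = -20 + 10 = -10

Answer: -10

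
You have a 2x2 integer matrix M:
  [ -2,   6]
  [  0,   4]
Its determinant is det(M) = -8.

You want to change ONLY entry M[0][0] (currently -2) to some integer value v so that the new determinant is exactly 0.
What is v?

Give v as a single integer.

Answer: 0

Derivation:
det is linear in entry M[0][0]: det = old_det + (v - -2) * C_00
Cofactor C_00 = 4
Want det = 0: -8 + (v - -2) * 4 = 0
  (v - -2) = 8 / 4 = 2
  v = -2 + (2) = 0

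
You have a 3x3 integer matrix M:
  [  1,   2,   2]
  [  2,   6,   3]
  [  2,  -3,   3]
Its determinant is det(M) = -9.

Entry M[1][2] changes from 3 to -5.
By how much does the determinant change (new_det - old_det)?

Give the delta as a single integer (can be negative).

Answer: -56

Derivation:
Cofactor C_12 = 7
Entry delta = -5 - 3 = -8
Det delta = entry_delta * cofactor = -8 * 7 = -56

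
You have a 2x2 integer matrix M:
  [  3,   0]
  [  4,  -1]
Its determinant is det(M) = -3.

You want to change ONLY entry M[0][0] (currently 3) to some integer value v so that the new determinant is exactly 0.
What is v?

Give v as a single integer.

det is linear in entry M[0][0]: det = old_det + (v - 3) * C_00
Cofactor C_00 = -1
Want det = 0: -3 + (v - 3) * -1 = 0
  (v - 3) = 3 / -1 = -3
  v = 3 + (-3) = 0

Answer: 0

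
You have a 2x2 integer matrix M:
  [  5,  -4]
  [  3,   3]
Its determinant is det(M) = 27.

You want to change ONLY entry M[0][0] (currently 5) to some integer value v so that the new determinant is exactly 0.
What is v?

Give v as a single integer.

Answer: -4

Derivation:
det is linear in entry M[0][0]: det = old_det + (v - 5) * C_00
Cofactor C_00 = 3
Want det = 0: 27 + (v - 5) * 3 = 0
  (v - 5) = -27 / 3 = -9
  v = 5 + (-9) = -4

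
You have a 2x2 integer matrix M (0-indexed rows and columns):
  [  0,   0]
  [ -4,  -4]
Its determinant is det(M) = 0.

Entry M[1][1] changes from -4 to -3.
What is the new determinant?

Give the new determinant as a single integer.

Answer: 0

Derivation:
det is linear in row 1: changing M[1][1] by delta changes det by delta * cofactor(1,1).
Cofactor C_11 = (-1)^(1+1) * minor(1,1) = 0
Entry delta = -3 - -4 = 1
Det delta = 1 * 0 = 0
New det = 0 + 0 = 0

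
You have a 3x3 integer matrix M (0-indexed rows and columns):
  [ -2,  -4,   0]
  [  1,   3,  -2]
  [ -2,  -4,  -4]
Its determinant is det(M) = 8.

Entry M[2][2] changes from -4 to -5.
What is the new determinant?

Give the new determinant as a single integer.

Answer: 10

Derivation:
det is linear in row 2: changing M[2][2] by delta changes det by delta * cofactor(2,2).
Cofactor C_22 = (-1)^(2+2) * minor(2,2) = -2
Entry delta = -5 - -4 = -1
Det delta = -1 * -2 = 2
New det = 8 + 2 = 10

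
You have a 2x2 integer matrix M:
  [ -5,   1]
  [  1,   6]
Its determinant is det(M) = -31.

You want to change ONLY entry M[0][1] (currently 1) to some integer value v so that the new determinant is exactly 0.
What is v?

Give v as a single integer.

det is linear in entry M[0][1]: det = old_det + (v - 1) * C_01
Cofactor C_01 = -1
Want det = 0: -31 + (v - 1) * -1 = 0
  (v - 1) = 31 / -1 = -31
  v = 1 + (-31) = -30

Answer: -30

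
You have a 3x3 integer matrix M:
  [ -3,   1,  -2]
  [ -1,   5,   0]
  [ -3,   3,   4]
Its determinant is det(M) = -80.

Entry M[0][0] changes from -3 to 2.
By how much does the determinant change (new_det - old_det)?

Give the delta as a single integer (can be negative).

Answer: 100

Derivation:
Cofactor C_00 = 20
Entry delta = 2 - -3 = 5
Det delta = entry_delta * cofactor = 5 * 20 = 100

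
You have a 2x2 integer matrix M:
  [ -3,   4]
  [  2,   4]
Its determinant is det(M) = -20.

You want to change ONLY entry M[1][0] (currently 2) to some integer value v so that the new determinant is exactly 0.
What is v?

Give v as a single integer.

det is linear in entry M[1][0]: det = old_det + (v - 2) * C_10
Cofactor C_10 = -4
Want det = 0: -20 + (v - 2) * -4 = 0
  (v - 2) = 20 / -4 = -5
  v = 2 + (-5) = -3

Answer: -3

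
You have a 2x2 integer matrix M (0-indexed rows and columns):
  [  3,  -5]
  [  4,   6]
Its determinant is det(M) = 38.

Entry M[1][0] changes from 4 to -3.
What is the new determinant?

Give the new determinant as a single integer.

Answer: 3

Derivation:
det is linear in row 1: changing M[1][0] by delta changes det by delta * cofactor(1,0).
Cofactor C_10 = (-1)^(1+0) * minor(1,0) = 5
Entry delta = -3 - 4 = -7
Det delta = -7 * 5 = -35
New det = 38 + -35 = 3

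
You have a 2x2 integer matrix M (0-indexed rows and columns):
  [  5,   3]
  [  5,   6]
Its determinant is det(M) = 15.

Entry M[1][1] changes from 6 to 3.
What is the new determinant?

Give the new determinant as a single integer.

det is linear in row 1: changing M[1][1] by delta changes det by delta * cofactor(1,1).
Cofactor C_11 = (-1)^(1+1) * minor(1,1) = 5
Entry delta = 3 - 6 = -3
Det delta = -3 * 5 = -15
New det = 15 + -15 = 0

Answer: 0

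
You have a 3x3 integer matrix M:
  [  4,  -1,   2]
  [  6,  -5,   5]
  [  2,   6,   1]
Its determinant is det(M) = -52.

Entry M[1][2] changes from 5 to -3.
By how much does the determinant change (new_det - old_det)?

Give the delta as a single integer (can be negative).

Cofactor C_12 = -26
Entry delta = -3 - 5 = -8
Det delta = entry_delta * cofactor = -8 * -26 = 208

Answer: 208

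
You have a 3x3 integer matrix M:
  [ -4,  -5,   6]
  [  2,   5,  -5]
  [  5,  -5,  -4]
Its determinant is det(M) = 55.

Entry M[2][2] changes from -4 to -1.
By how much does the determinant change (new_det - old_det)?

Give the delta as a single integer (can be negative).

Cofactor C_22 = -10
Entry delta = -1 - -4 = 3
Det delta = entry_delta * cofactor = 3 * -10 = -30

Answer: -30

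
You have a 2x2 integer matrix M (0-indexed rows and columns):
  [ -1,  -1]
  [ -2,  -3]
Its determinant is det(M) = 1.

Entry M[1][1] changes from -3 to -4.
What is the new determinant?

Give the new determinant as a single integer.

det is linear in row 1: changing M[1][1] by delta changes det by delta * cofactor(1,1).
Cofactor C_11 = (-1)^(1+1) * minor(1,1) = -1
Entry delta = -4 - -3 = -1
Det delta = -1 * -1 = 1
New det = 1 + 1 = 2

Answer: 2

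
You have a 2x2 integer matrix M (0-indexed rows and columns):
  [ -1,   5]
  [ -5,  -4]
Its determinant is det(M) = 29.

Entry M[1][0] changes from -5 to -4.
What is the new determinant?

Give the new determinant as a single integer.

Answer: 24

Derivation:
det is linear in row 1: changing M[1][0] by delta changes det by delta * cofactor(1,0).
Cofactor C_10 = (-1)^(1+0) * minor(1,0) = -5
Entry delta = -4 - -5 = 1
Det delta = 1 * -5 = -5
New det = 29 + -5 = 24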